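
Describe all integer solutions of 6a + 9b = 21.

Step 1: Compute gcd(6, 9) = 3.
Since 3 divides 21, solutions exist.

Step 2: Find a particular solution using extended Euclidean algorithm.
We get a₀ = -7, b₀ = 7.
Check: 6*-7 + 9*7 = 21 = 21 ✓

Step 3: Write the general solution.
a = -7 + (9/3)t = -7 + 3t
b = 7 - (6/3)t = 7 - 2t
for any integer t.

a = -7 + 3t, b = 7 - 2t for integer t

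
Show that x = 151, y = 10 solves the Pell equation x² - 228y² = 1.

Compute x² = 151² = 22801
Compute 228y² = 228·10² = 228·100 = 22800
x² - 228y² = 22801 - 22800 = 1
Since this equals 1, (151, 10) is a solution.

Yes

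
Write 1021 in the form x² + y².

We need to find integers x, y > 0 such that x² + y² = 1021.
Trying x = 11: y² = 1021 - 11² = 1021 - 121 = 900
y = 30
Check: 11² + 30² = 121 + 900 = 1021 ✓

1021 = 11² + 30²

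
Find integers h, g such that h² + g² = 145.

We need to find integers h, g > 0 such that h² + g² = 145.
Trying h = 1: g² = 145 - 1² = 145 - 1 = 144
g = 12
Check: 1² + 12² = 1 + 144 = 145 ✓

145 = 1² + 12²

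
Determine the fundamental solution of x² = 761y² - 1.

We need x² = 761y² - 1. Try successive y:
y = 1: x² = 761·1² - 1 = 760, not a perfect square
y = 2: x² = 761·2² - 1 = 3043, not a perfect square
y = 3: x² = 761·3² - 1 = 6848, not a perfect square
...
y = 29: x² = 761·29² - 1 = 640000 = 800² ✓
Check: 800² - 761·29² = 640000 - 640001 = -1 ✓

x = 800, y = 29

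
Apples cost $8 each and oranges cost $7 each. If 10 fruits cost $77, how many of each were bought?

Let a = apples, o = oranges.
a + o = 10
8a + 7o = 77
Substitute o = 10 - a:
8a + 7(10 - a) = 77
(8 - 7)a = 77 - 70
1a = 7
a = 7, o = 10 - 7 = 3

Apples: 7, Oranges: 3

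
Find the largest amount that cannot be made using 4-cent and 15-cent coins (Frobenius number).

For two coprime denominations a and b, the Frobenius number (largest value not representable as a non-negative combination) is ab - a - b.
Here gcd(4, 15) = 1, so they are coprime.
F(4, 15) = 4·15 - 4 - 15 = 60 - 19 = 41

41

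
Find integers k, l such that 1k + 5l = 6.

Step 1: Check solvability.
gcd(1, 5) = 1
Since 1 divides 6, solutions exist.

Step 2: Apply extended Euclidean algorithm to find gcd.
We find integers such that 1*x0 + 5*y0 = 1

Step 3: Scale the particular solution.
Multiply by 6/1 = 6:
k = 6, l = 0

Step 4: Verify.
1*(6) + 5*(0) = 6 = 6 ✓

k = 6, l = 0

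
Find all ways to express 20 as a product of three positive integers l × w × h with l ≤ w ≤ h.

Iterate l from 1 to ⌊20^(1/3)⌋. For each l dividing 20, iterate w ≥ l with w dividing 20/l, and set h = 20/(l·w).
Triples found (4): (1×1×20), (1×2×10), (1×4×5), (2×2×5)

(1×1×20), (1×2×10), (1×4×5), (2×2×5)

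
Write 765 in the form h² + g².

We need to find integers h, g > 0 such that h² + g² = 765.
Trying h = 6: g² = 765 - 6² = 765 - 36 = 729
g = 27
Check: 6² + 27² = 36 + 729 = 765 ✓

765 = 6² + 27²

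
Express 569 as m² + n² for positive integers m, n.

We need to find integers m, n > 0 such that m² + n² = 569.
Trying m = 13: n² = 569 - 13² = 569 - 169 = 400
n = 20
Check: 13² + 20² = 169 + 400 = 569 ✓

569 = 13² + 20²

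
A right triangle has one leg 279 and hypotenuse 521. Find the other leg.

b² = c² - a² = 271441 - 77841 = 193600
b = 440

440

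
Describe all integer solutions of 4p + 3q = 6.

Step 1: Compute gcd(4, 3) = 1.
Since 1 divides 6, solutions exist.

Step 2: Find a particular solution using extended Euclidean algorithm.
We get p₀ = 6, q₀ = -6.
Check: 4*6 + 3*-6 = 6 = 6 ✓

Step 3: Write the general solution.
p = 6 + (3/1)t = 6 + 3t
q = -6 - (4/1)t = -6 - 4t
for any integer t.

p = 6 + 3t, q = -6 - 4t for integer t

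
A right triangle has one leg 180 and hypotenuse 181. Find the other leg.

a² = c² - b² = 32761 - 32400 = 361
a = 19

19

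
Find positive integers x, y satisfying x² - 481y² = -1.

We need x² = 481y² - 1. Try successive y:
y = 1: x² = 481·1² - 1 = 480, not a perfect square
y = 2: x² = 481·2² - 1 = 1923, not a perfect square
y = 3: x² = 481·3² - 1 = 4328, not a perfect square
...
y = 43961: x² = 481·43961² - 1 = 929565939600 = 964140² ✓
Check: 964140² - 481·43961² = 929565939600 - 929565939601 = -1 ✓

x = 964140, y = 43961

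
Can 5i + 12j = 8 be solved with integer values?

Step 1: Compute gcd(5, 12).
gcd(5, 12) = 1

Step 2: Check divisibility.
Does 1 divide 8? 8 = 1 x 8, so yes.

By the theorem on linear Diophantine equations, 5i + 12j = 8 has integer solutions if and only if gcd(5, 12) divides 8. Since 1 | 8, solutions exist.

Yes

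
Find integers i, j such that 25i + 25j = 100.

Step 1: Check solvability.
gcd(25, 25) = 25
Since 25 divides 100, solutions exist.

Step 2: Apply extended Euclidean algorithm to find gcd.
We find integers such that 25*x0 + 25*y0 = 25

Step 3: Scale the particular solution.
Multiply by 100/25 = 4:
i = 0, j = 4

Step 4: Verify.
25*(0) + 25*(4) = 100 = 100 ✓

i = 0, j = 4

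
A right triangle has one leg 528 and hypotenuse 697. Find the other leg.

a² = c² - b² = 485809 - 278784 = 207025
a = 455

455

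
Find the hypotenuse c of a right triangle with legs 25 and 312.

c² = a² + b² = 25² + 312² = 625 + 97344 = 97969
c = sqrt(97969) = 313

313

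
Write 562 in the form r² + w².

We need to find integers r, w > 0 such that r² + w² = 562.
Trying r = 11: w² = 562 - 11² = 562 - 121 = 441
w = 21
Check: 11² + 21² = 121 + 441 = 562 ✓

562 = 11² + 21²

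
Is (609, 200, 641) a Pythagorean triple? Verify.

Compute a² + b² = 609² + 200² = 370881 + 40000 = 410881
Compute c² = 641² = 410881
Since 410881 = 410881, confirmed.

Yes, it is a Pythagorean triple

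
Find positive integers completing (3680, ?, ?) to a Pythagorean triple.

We need the other leg and hypotenuse such that 3680² + x² = c².
Take x = 3432, c = 5032: 3680² + 3432² = 13542400 + 11778624 = 25321024 = 5032² ✓
Triple: (3432, 3680, 5032)

(3432, 3680, 5032)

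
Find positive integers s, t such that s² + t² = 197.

Search for s with 197 - s² a perfect square.
s = 1: 197 - 1² = 197 - 1 = 196 = 14² ✓
So s = 1, t = 14.

s = 1, t = 14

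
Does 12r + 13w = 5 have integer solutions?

Step 1: Compute gcd(12, 13).
gcd(12, 13) = 1

Step 2: Check divisibility.
Does 1 divide 5? 5 = 1 x 5, so yes.

By the theorem on linear Diophantine equations, 12r + 13w = 5 has integer solutions if and only if gcd(12, 13) divides 5. Since 1 | 5, solutions exist.

Yes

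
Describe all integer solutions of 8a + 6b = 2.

Step 1: Compute gcd(8, 6) = 2.
Since 2 divides 2, solutions exist.

Step 2: Find a particular solution using extended Euclidean algorithm.
We get a₀ = 1, b₀ = -1.
Check: 8*1 + 6*-1 = 2 = 2 ✓

Step 3: Write the general solution.
a = 1 + (6/2)t = 1 + 3t
b = -1 - (8/2)t = -1 - 4t
for any integer t.

a = 1 + 3t, b = -1 - 4t for integer t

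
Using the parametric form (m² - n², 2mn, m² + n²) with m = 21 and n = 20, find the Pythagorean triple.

a = m² - n² = 21² - 20² = 441 - 400 = 41
b = 2mn = 2·21·20 = 840
c = m² + n² = 441 + 400 = 841
Verify: 41² + 840² = 1681 + 705600 = 707281 = 841² ✓

(41, 840, 841)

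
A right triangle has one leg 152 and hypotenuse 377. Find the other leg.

a² = c² - b² = 142129 - 23104 = 119025
a = 345

345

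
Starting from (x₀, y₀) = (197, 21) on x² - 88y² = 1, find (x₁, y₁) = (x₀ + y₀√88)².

Solutions to x² - Dy² = 1 are generated by powers of (x₀ + y₀√D).
The next solution satisfies x₁ + y₁√88 = (x₀ + y₀√88)², giving:
x₁ = x₀² + 88y₀² = 197² + 88·21² = 38809 + 38808 = 77617
y₁ = 2x₀y₀ = 2·197·21 = 8274

Verify: 77617² - 88·8274² = 6024398689 - 6024398688 = 1 ✓

x = 77617, y = 8274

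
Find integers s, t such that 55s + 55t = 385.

Step 1: Check solvability.
gcd(55, 55) = 55
Since 55 divides 385, solutions exist.

Step 2: Apply extended Euclidean algorithm to find gcd.
We find integers such that 55*x0 + 55*y0 = 55

Step 3: Scale the particular solution.
Multiply by 385/55 = 7:
s = 0, t = 7

Step 4: Verify.
55*(0) + 55*(7) = 385 = 385 ✓

s = 0, t = 7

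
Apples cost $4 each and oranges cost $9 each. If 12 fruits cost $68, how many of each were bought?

Let a = apples, o = oranges.
a + o = 12
4a + 9o = 68
Substitute o = 12 - a:
4a + 9(12 - a) = 68
(4 - 9)a = 68 - 108
-5a = -40
a = 8, o = 12 - 8 = 4

Apples: 8, Oranges: 4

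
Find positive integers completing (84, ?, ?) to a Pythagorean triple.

We need the other leg and hypotenuse such that 84² + x² = c².
Take x = 135, c = 159: 84² + 135² = 7056 + 18225 = 25281 = 159² ✓
Triple: (135, 84, 159)

(135, 84, 159)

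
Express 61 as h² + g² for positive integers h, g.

We need to find integers h, g > 0 such that h² + g² = 61.
Trying h = 5: g² = 61 - 5² = 61 - 25 = 36
g = 6
Check: 5² + 6² = 25 + 36 = 61 ✓

61 = 5² + 6²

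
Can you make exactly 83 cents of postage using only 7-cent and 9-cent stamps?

We need non-negative x, y with 7x + 9y = 83.
gcd(7, 9) = 1 divides 83, so integer solutions exist.
Search for a non-negative one: x = 8 gives 9y = 83 - 56 = 27, so y = 3.
Check: 7·8 + 9·3 = 83 ✓

Yes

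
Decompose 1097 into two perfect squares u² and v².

We need to find integers u, v > 0 such that u² + v² = 1097.
Trying u = 16: v² = 1097 - 16² = 1097 - 256 = 841
v = 29
Check: 16² + 29² = 256 + 841 = 1097 ✓

1097 = 16² + 29²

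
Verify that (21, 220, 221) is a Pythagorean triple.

Compute a² + b²:
21² + 220² = 441 + 48400 = 48841
Compute c²:
221² = 48841
Since 48841 = 48841, it is a Pythagorean triple.

Yes, it is a Pythagorean triple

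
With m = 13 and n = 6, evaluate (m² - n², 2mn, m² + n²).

a = m² - n² = 169 - 36 = 133
b = 2mn = 2·13·6 = 156
c = m² + n² = 169 + 36 = 205
Verify: 133² + 156² = 17689 + 24336 = 42025 = 205² ✓

(133, 156, 205)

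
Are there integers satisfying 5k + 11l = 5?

Step 1: Compute gcd(5, 11).
gcd(5, 11) = 1

Step 2: Check divisibility.
Does 1 divide 5? 5 = 1 x 5, so yes.

By the theorem on linear Diophantine equations, 5k + 11l = 5 has integer solutions if and only if gcd(5, 11) divides 5. Since 1 | 5, solutions exist.

Yes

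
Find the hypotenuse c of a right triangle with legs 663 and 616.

c² = a² + b² = 663² + 616² = 439569 + 379456 = 819025
c = sqrt(819025) = 905

905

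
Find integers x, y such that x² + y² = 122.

We need to find integers x, y > 0 such that x² + y² = 122.
Trying x = 1: y² = 122 - 1² = 122 - 1 = 121
y = 11
Check: 1² + 11² = 1 + 121 = 122 ✓

122 = 1² + 11²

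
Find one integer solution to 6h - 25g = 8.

Step 1: Check solvability.
gcd(6, 25) = 1
Since 1 divides 8, solutions exist.

Step 2: Apply extended Euclidean algorithm to find gcd.
We find integers such that 6*x0 + 25*y0 = 1

Step 3: Scale the particular solution.
Multiply by 8/1 = 8:
h = -32, g = -8

Step 4: Verify.
6*(-32) - 25*(-8) = 8 = 8 ✓

h = -32, g = -8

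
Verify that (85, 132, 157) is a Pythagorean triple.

Compute a² + b² = 85² + 132² = 7225 + 17424 = 24649
Compute c² = 157² = 24649
Since 24649 = 24649, confirmed.

Yes, it is a Pythagorean triple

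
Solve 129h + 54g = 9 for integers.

Step 1: Check solvability.
gcd(129, 54) = 3
Since 3 divides 9, solutions exist.

Step 2: Apply extended Euclidean algorithm to find gcd.
We find integers such that 129*x0 + 54*y0 = 3

Step 3: Scale the particular solution.
Multiply by 9/3 = 3:
h = -15, g = 36

Step 4: Verify.
129*(-15) + 54*(36) = 9 = 9 ✓

h = -15, g = 36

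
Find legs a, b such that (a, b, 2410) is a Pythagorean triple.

We need a² + b² = 2410² = 5808100.
Trying: 294² + 2392² = 86436 + 5721664 = 5808100 ✓

(294, 2392, 2410)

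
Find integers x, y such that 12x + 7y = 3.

Step 1: Check solvability.
gcd(12, 7) = 1
Since 1 divides 3, solutions exist.

Step 2: Apply extended Euclidean algorithm to find gcd.
We find integers such that 12*x0 + 7*y0 = 1

Step 3: Scale the particular solution.
Multiply by 3/1 = 3:
x = 9, y = -15

Step 4: Verify.
12*(9) + 7*(-15) = 3 = 3 ✓

x = 9, y = -15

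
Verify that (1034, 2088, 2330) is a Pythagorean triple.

Compute a² + b² = 1034² + 2088² = 1069156 + 4359744 = 5428900
Compute c² = 2330² = 5428900
Since 5428900 = 5428900, confirmed.

Yes, it is a Pythagorean triple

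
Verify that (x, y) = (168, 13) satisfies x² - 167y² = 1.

Compute x² = 168² = 28224
Compute 167y² = 167·13² = 167·169 = 28223
x² - 167y² = 28224 - 28223 = 1
Since this equals 1, (168, 13) is a solution.

Yes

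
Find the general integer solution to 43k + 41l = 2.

Step 1: Compute gcd(43, 41) = 1.
Since 1 divides 2, solutions exist.

Step 2: Find a particular solution using extended Euclidean algorithm.
We get k₀ = -40, l₀ = 42.
Check: 43*-40 + 41*42 = 2 = 2 ✓

Step 3: Write the general solution.
k = -40 + (41/1)t = -40 + 41t
l = 42 - (43/1)t = 42 - 43t
for any integer t.

k = -40 + 41t, l = 42 - 43t for integer t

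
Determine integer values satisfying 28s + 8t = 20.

Step 1: Check solvability.
gcd(28, 8) = 4
Since 4 divides 20, solutions exist.

Step 2: Apply extended Euclidean algorithm to find gcd.
We find integers such that 28*x0 + 8*y0 = 4

Step 3: Scale the particular solution.
Multiply by 20/4 = 5:
s = 5, t = -15

Step 4: Verify.
28*(5) + 8*(-15) = 20 = 20 ✓

s = 5, t = -15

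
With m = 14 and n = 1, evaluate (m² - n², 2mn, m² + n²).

a = m² - n² = 196 - 1 = 195
b = 2mn = 2·14·1 = 28
c = m² + n² = 196 + 1 = 197
Verify: 195² + 28² = 38025 + 784 = 38809 = 197² ✓

(195, 28, 197)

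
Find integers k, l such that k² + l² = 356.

We need to find integers k, l > 0 such that k² + l² = 356.
Trying k = 10: l² = 356 - 10² = 356 - 100 = 256
l = 16
Check: 10² + 16² = 100 + 256 = 356 ✓

356 = 10² + 16²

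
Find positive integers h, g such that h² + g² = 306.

Search for h with 306 - h² a perfect square.
h = 9: 306 - 9² = 306 - 81 = 225 = 15² ✓
So h = 9, g = 15.

h = 9, g = 15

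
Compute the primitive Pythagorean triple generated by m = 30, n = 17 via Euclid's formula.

a = m² - n² = 900 - 289 = 611
b = 2mn = 2·30·17 = 1020
c = m² + n² = 900 + 289 = 1189
Verify: 611² + 1020² = 373321 + 1040400 = 1413721 = 1189² ✓

(611, 1020, 1189)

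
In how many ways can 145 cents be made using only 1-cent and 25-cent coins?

We need non-negative integers (x, y) with 1x + 25y = 145.
For each x from 0 to 145, check if (145 - 1x) is a non-negative multiple of 25.
Solutions (x, y): (20,5), (45,4), (70,3), (95,2), ...
Count: 6

6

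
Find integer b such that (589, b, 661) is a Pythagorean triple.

b² = c² - a² = 661² - 589² = 436921 - 346921 = 90000
b = sqrt(90000) = 300

300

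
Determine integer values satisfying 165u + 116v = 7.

Step 1: Check solvability.
gcd(165, 116) = 1
Since 1 divides 7, solutions exist.

Step 2: Apply extended Euclidean algorithm to find gcd.
We find integers such that 165*x0 + 116*y0 = 1

Step 3: Scale the particular solution.
Multiply by 7/1 = 7:
u = 315, v = -448

Step 4: Verify.
165*(315) + 116*(-448) = 7 = 7 ✓

u = 315, v = -448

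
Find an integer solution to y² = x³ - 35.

Try small integer x values and check whether x³ - 35 is a perfect square.
x = 11: x³ - 35 = 11³ - 35 = 1331 - 35 = 1296
Is 1296 a perfect square? 36² = 1296 ✓
So (x, y) = (11, -36) is a solution.

x = 11, y = -36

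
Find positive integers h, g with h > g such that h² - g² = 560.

Factor: h² - g² = (h+g)(h-g) = 560.
We need two factors of 560 with the same parity.
Use h+g = 280 and h-g = 2 (product 280·2 = 560).
Adding: 2h = 282, so h = 141.
Subtracting: 2g = 278, so g = 139.
Check: 141² - 139² = 19881 - 19321 = 560 ✓

h = 141, g = 139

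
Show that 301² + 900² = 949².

Compute a² + b² = 301² + 900² = 90601 + 810000 = 900601
Compute c² = 949² = 900601
Since 900601 = 900601, confirmed.

Yes, it is a Pythagorean triple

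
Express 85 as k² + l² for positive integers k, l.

We need to find integers k, l > 0 such that k² + l² = 85.
Trying k = 2: l² = 85 - 2² = 85 - 4 = 81
l = 9
Check: 2² + 9² = 4 + 81 = 85 ✓

85 = 2² + 9²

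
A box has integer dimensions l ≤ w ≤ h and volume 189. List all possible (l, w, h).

Iterate l from 1 to ⌊189^(1/3)⌋. For each l dividing 189, iterate w ≥ l with w dividing 189/l, and set h = 189/(l·w).
Triples found (6): (1×1×189), (1×3×63), (1×7×27), (1×9×21), (3×3×21), (3×7×9)

(1×1×189), (1×3×63), (1×7×27), (1×9×21), (3×3×21), (3×7×9)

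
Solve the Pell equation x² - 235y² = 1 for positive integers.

We seek the smallest positive integers (x, y) with x² - 235y² = 1, i.e., x² = 235y² + 1.
Try successive y values:
y = 1: x² = 235·1² + 1 = 236, not a perfect square
y = 2: x² = 235·2² + 1 = 941, not a perfect square
y = 3: x² = 235·3² + 1 = 2116, x = 46 ✓

Verify: 46² - 235·3² = 2116 - 2115 = 1 ✓

x = 46, y = 3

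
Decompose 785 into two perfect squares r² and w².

We need to find integers r, w > 0 such that r² + w² = 785.
Trying r = 1: w² = 785 - 1² = 785 - 1 = 784
w = 28
Check: 1² + 28² = 1 + 784 = 785 ✓

785 = 1² + 28²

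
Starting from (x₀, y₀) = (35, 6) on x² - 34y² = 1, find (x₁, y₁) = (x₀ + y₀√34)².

Solutions to x² - Dy² = 1 are generated by powers of (x₀ + y₀√D).
The next solution satisfies x₁ + y₁√34 = (x₀ + y₀√34)², giving:
x₁ = x₀² + 34y₀² = 35² + 34·6² = 1225 + 1224 = 2449
y₁ = 2x₀y₀ = 2·35·6 = 420

Verify: 2449² - 34·420² = 5997601 - 5997600 = 1 ✓

x = 2449, y = 420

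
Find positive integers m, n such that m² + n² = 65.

Search for m with 65 - m² a perfect square.
m = 1: 65 - 1² = 65 - 1 = 64 = 8² ✓
So m = 1, n = 8.

m = 1, n = 8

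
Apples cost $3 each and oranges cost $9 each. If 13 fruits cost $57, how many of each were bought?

Let a = apples, o = oranges.
a + o = 13
3a + 9o = 57
Substitute o = 13 - a:
3a + 9(13 - a) = 57
(3 - 9)a = 57 - 117
-6a = -60
a = 10, o = 13 - 10 = 3

Apples: 10, Oranges: 3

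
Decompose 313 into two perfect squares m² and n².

We need to find integers m, n > 0 such that m² + n² = 313.
Trying m = 12: n² = 313 - 12² = 313 - 144 = 169
n = 13
Check: 12² + 13² = 144 + 169 = 313 ✓

313 = 12² + 13²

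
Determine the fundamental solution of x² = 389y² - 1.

We need x² = 389y² - 1. Try successive y:
y = 1: x² = 389·1² - 1 = 388, not a perfect square
y = 2: x² = 389·2² - 1 = 1555, not a perfect square
y = 3: x² = 389·3² - 1 = 3500, not a perfect square
...
y = 65: x² = 389·65² - 1 = 1643524 = 1282² ✓
Check: 1282² - 389·65² = 1643524 - 1643525 = -1 ✓

x = 1282, y = 65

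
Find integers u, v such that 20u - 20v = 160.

Step 1: Check solvability.
gcd(20, 20) = 20
Since 20 divides 160, solutions exist.

Step 2: Apply extended Euclidean algorithm to find gcd.
We find integers such that 20*x0 + 20*y0 = 20

Step 3: Scale the particular solution.
Multiply by 160/20 = 8:
u = 0, v = -8

Step 4: Verify.
20*(0) - 20*(-8) = 160 = 160 ✓

u = 0, v = -8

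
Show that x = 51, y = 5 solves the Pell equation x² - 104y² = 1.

Compute x² = 51² = 2601
Compute 104y² = 104·5² = 104·25 = 2600
x² - 104y² = 2601 - 2600 = 1
Since this equals 1, (51, 5) is a solution.

Yes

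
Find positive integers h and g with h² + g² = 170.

We need to find integers h, g > 0 such that h² + g² = 170.
Trying h = 1: g² = 170 - 1² = 170 - 1 = 169
g = 13
Check: 1² + 13² = 1 + 169 = 170 ✓

170 = 1² + 13²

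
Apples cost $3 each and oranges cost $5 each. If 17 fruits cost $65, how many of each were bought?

Let a = apples, o = oranges.
a + o = 17
3a + 5o = 65
Substitute o = 17 - a:
3a + 5(17 - a) = 65
(3 - 5)a = 65 - 85
-2a = -20
a = 10, o = 17 - 10 = 7

Apples: 10, Oranges: 7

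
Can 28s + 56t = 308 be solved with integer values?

Step 1: Compute gcd(28, 56).
gcd(28, 56) = 28

Step 2: Check divisibility.
Does 28 divide 308? 308 = 28 x 11, so yes.

By the theorem on linear Diophantine equations, 28s + 56t = 308 has integer solutions if and only if gcd(28, 56) divides 308. Since 28 | 308, solutions exist.

Yes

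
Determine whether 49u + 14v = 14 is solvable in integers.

Step 1: Compute gcd(49, 14).
gcd(49, 14) = 7

Step 2: Check divisibility.
Does 7 divide 14? 14 = 7 x 2, so yes.

By the theorem on linear Diophantine equations, 49u + 14v = 14 has integer solutions if and only if gcd(49, 14) divides 14. Since 7 | 14, solutions exist.

Yes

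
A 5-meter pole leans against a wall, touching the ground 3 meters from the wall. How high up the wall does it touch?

The ladder, wall, and ground form a right triangle with hypotenuse 5 and one leg 3.
By the Pythagorean theorem: h² = 5² - 3² = 25 - 9 = 16
h = √16 = 4 meters

4 meters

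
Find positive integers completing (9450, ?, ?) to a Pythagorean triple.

We need the other leg and hypotenuse such that 9450² + x² = c².
Take x = 17160, c = 19590: 9450² + 17160² = 89302500 + 294465600 = 383768100 = 19590² ✓
Triple: (9450, 17160, 19590)

(9450, 17160, 19590)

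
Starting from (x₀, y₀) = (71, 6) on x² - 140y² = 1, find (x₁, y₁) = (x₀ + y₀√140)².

Solutions to x² - Dy² = 1 are generated by powers of (x₀ + y₀√D).
The next solution satisfies x₁ + y₁√140 = (x₀ + y₀√140)², giving:
x₁ = x₀² + 140y₀² = 71² + 140·6² = 5041 + 5040 = 10081
y₁ = 2x₀y₀ = 2·71·6 = 852

Verify: 10081² - 140·852² = 101626561 - 101626560 = 1 ✓

x = 10081, y = 852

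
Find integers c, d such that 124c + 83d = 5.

Step 1: Check solvability.
gcd(124, 83) = 1
Since 1 divides 5, solutions exist.

Step 2: Apply extended Euclidean algorithm to find gcd.
We find integers such that 124*x0 + 83*y0 = 1

Step 3: Scale the particular solution.
Multiply by 5/1 = 5:
c = -10, d = 15

Step 4: Verify.
124*(-10) + 83*(15) = 5 = 5 ✓

c = -10, d = 15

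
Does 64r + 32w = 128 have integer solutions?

Step 1: Compute gcd(64, 32).
gcd(64, 32) = 32

Step 2: Check divisibility.
Does 32 divide 128? 128 = 32 x 4, so yes.

By the theorem on linear Diophantine equations, 64r + 32w = 128 has integer solutions if and only if gcd(64, 32) divides 128. Since 32 | 128, solutions exist.

Yes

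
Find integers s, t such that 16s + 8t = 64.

Step 1: Check solvability.
gcd(16, 8) = 8
Since 8 divides 64, solutions exist.

Step 2: Apply extended Euclidean algorithm to find gcd.
We find integers such that 16*x0 + 8*y0 = 8

Step 3: Scale the particular solution.
Multiply by 64/8 = 8:
s = 0, t = 8

Step 4: Verify.
16*(0) + 8*(8) = 64 = 64 ✓

s = 0, t = 8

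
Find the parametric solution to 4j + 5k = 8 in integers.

Step 1: Compute gcd(4, 5) = 1.
Since 1 divides 8, solutions exist.

Step 2: Find a particular solution using extended Euclidean algorithm.
We get j₀ = -8, k₀ = 8.
Check: 4*-8 + 5*8 = 8 = 8 ✓

Step 3: Write the general solution.
j = -8 + (5/1)t = -8 + 5t
k = 8 - (4/1)t = 8 - 4t
for any integer t.

j = -8 + 5t, k = 8 - 4t for integer t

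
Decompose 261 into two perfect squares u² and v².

We need to find integers u, v > 0 such that u² + v² = 261.
Trying u = 6: v² = 261 - 6² = 261 - 36 = 225
v = 15
Check: 6² + 15² = 36 + 225 = 261 ✓

261 = 6² + 15²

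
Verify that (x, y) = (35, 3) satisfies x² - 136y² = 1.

Compute x² = 35² = 1225
Compute 136y² = 136·3² = 136·9 = 1224
x² - 136y² = 1225 - 1224 = 1
Since this equals 1, (35, 3) is a solution.

Yes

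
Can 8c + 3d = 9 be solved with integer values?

Step 1: Compute gcd(8, 3).
gcd(8, 3) = 1

Step 2: Check divisibility.
Does 1 divide 9? 9 = 1 x 9, so yes.

By the theorem on linear Diophantine equations, 8c + 3d = 9 has integer solutions if and only if gcd(8, 3) divides 9. Since 1 | 9, solutions exist.

Yes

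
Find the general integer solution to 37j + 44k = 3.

Step 1: Compute gcd(37, 44) = 1.
Since 1 divides 3, solutions exist.

Step 2: Find a particular solution using extended Euclidean algorithm.
We get j₀ = -57, k₀ = 48.
Check: 37*-57 + 44*48 = 3 = 3 ✓

Step 3: Write the general solution.
j = -57 + (44/1)t = -57 + 44t
k = 48 - (37/1)t = 48 - 37t
for any integer t.

j = -57 + 44t, k = 48 - 37t for integer t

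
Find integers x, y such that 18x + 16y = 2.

Step 1: Check solvability.
gcd(18, 16) = 2
Since 2 divides 2, solutions exist.

Step 2: Apply extended Euclidean algorithm to find gcd.
We find integers such that 18*x0 + 16*y0 = 2

Step 3: Scale the particular solution.
Multiply by 2/2 = 1:
x = 1, y = -1

Step 4: Verify.
18*(1) + 16*(-1) = 2 = 2 ✓

x = 1, y = -1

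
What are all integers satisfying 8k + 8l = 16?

Step 1: Compute gcd(8, 8) = 8.
Since 8 divides 16, solutions exist.

Step 2: Find a particular solution using extended Euclidean algorithm.
We get k₀ = 0, l₀ = 2.
Check: 8*0 + 8*2 = 16 = 16 ✓

Step 3: Write the general solution.
k = 0 + (8/8)t = 0 + 1t
l = 2 - (8/8)t = 2 - 1t
for any integer t.

k = 0 + 1t, l = 2 - 1t for integer t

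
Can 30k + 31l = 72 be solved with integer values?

Step 1: Compute gcd(30, 31).
gcd(30, 31) = 1

Step 2: Check divisibility.
Does 1 divide 72? 72 = 1 x 72, so yes.

By the theorem on linear Diophantine equations, 30k + 31l = 72 has integer solutions if and only if gcd(30, 31) divides 72. Since 1 | 72, solutions exist.

Yes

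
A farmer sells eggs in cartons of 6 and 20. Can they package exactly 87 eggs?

We need non-negative a, b with 6a + 20b = 87.
gcd(6, 20) = 2, and 2 does not divide 87.
No integer solutions exist.

No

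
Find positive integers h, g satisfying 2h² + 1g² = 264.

Try small values of h and check whether (264 - 2h²)/1 is a perfect square.
h = 10: 2·10² = 200, so 1g² = 264 - 200 = 64, giving g² = 64, g = 8.
Check: 2·10² + 1·8² = 200 + 64 = 264 ✓

h = 10, g = 8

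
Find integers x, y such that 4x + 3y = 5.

Step 1: Check solvability.
gcd(4, 3) = 1
Since 1 divides 5, solutions exist.

Step 2: Apply extended Euclidean algorithm to find gcd.
We find integers such that 4*x0 + 3*y0 = 1

Step 3: Scale the particular solution.
Multiply by 5/1 = 5:
x = 5, y = -5

Step 4: Verify.
4*(5) + 3*(-5) = 5 = 5 ✓

x = 5, y = -5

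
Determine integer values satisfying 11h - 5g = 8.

Step 1: Check solvability.
gcd(11, 5) = 1
Since 1 divides 8, solutions exist.

Step 2: Apply extended Euclidean algorithm to find gcd.
We find integers such that 11*x0 + 5*y0 = 1

Step 3: Scale the particular solution.
Multiply by 8/1 = 8:
h = 8, g = 16

Step 4: Verify.
11*(8) - 5*(16) = 8 = 8 ✓

h = 8, g = 16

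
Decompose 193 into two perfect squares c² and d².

We need to find integers c, d > 0 such that c² + d² = 193.
Trying c = 7: d² = 193 - 7² = 193 - 49 = 144
d = 12
Check: 7² + 12² = 49 + 144 = 193 ✓

193 = 7² + 12²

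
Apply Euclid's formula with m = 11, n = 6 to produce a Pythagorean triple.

a = m² - n² = 11² - 6² = 121 - 36 = 85
b = 2mn = 2·11·6 = 132
c = m² + n² = 121 + 36 = 157
Verify: 85² + 132² = 7225 + 17424 = 24649 = 157² ✓

(85, 132, 157)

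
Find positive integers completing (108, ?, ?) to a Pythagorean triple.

We need the other leg and hypotenuse such that 108² + x² = c².
Take x = 1456, c = 1460: 108² + 1456² = 11664 + 2119936 = 2131600 = 1460² ✓
Triple: (108, 1456, 1460)

(108, 1456, 1460)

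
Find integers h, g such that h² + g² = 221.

We need to find integers h, g > 0 such that h² + g² = 221.
Trying h = 5: g² = 221 - 5² = 221 - 25 = 196
g = 14
Check: 5² + 14² = 25 + 196 = 221 ✓

221 = 5² + 14²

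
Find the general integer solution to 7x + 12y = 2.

Step 1: Compute gcd(7, 12) = 1.
Since 1 divides 2, solutions exist.

Step 2: Find a particular solution using extended Euclidean algorithm.
We get x₀ = -10, y₀ = 6.
Check: 7*-10 + 12*6 = 2 = 2 ✓

Step 3: Write the general solution.
x = -10 + (12/1)t = -10 + 12t
y = 6 - (7/1)t = 6 - 7t
for any integer t.

x = -10 + 12t, y = 6 - 7t for integer t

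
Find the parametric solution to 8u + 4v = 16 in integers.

Step 1: Compute gcd(8, 4) = 4.
Since 4 divides 16, solutions exist.

Step 2: Find a particular solution using extended Euclidean algorithm.
We get u₀ = 0, v₀ = 4.
Check: 8*0 + 4*4 = 16 = 16 ✓

Step 3: Write the general solution.
u = 0 + (4/4)t = 0 + 1t
v = 4 - (8/4)t = 4 - 2t
for any integer t.

u = 0 + 1t, v = 4 - 2t for integer t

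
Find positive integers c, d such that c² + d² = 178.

Search for c with 178 - c² a perfect square.
c = 3: 178 - 3² = 178 - 9 = 169 = 13² ✓
So c = 3, d = 13.

c = 3, d = 13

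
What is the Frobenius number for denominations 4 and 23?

For two coprime denominations a and b, the Frobenius number (largest value not representable as a non-negative combination) is ab - a - b.
Here gcd(4, 23) = 1, so they are coprime.
F(4, 23) = 4·23 - 4 - 23 = 92 - 27 = 65

65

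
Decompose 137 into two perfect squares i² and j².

We need to find integers i, j > 0 such that i² + j² = 137.
Trying i = 4: j² = 137 - 4² = 137 - 16 = 121
j = 11
Check: 4² + 11² = 16 + 121 = 137 ✓

137 = 4² + 11²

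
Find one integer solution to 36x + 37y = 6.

Step 1: Check solvability.
gcd(36, 37) = 1
Since 1 divides 6, solutions exist.

Step 2: Apply extended Euclidean algorithm to find gcd.
We find integers such that 36*x0 + 37*y0 = 1

Step 3: Scale the particular solution.
Multiply by 6/1 = 6:
x = -6, y = 6

Step 4: Verify.
36*(-6) + 37*(6) = 6 = 6 ✓

x = -6, y = 6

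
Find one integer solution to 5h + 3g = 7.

Step 1: Check solvability.
gcd(5, 3) = 1
Since 1 divides 7, solutions exist.

Step 2: Apply extended Euclidean algorithm to find gcd.
We find integers such that 5*x0 + 3*y0 = 1

Step 3: Scale the particular solution.
Multiply by 7/1 = 7:
h = -7, g = 14

Step 4: Verify.
5*(-7) + 3*(14) = 7 = 7 ✓

h = -7, g = 14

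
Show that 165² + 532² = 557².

Compute a² + b²:
165² + 532² = 27225 + 283024 = 310249
Compute c²:
557² = 310249
Since 310249 = 310249, it is a Pythagorean triple.

Yes, it is a Pythagorean triple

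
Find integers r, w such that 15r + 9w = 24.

Step 1: Check solvability.
gcd(15, 9) = 3
Since 3 divides 24, solutions exist.

Step 2: Apply extended Euclidean algorithm to find gcd.
We find integers such that 15*x0 + 9*y0 = 3

Step 3: Scale the particular solution.
Multiply by 24/3 = 8:
r = -8, w = 16

Step 4: Verify.
15*(-8) + 9*(16) = 24 = 24 ✓

r = -8, w = 16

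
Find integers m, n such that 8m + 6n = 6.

Step 1: Check solvability.
gcd(8, 6) = 2
Since 2 divides 6, solutions exist.

Step 2: Apply extended Euclidean algorithm to find gcd.
We find integers such that 8*x0 + 6*y0 = 2

Step 3: Scale the particular solution.
Multiply by 6/2 = 3:
m = 3, n = -3

Step 4: Verify.
8*(3) + 6*(-3) = 6 = 6 ✓

m = 3, n = -3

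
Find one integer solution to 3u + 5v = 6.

Step 1: Check solvability.
gcd(3, 5) = 1
Since 1 divides 6, solutions exist.

Step 2: Apply extended Euclidean algorithm to find gcd.
We find integers such that 3*x0 + 5*y0 = 1

Step 3: Scale the particular solution.
Multiply by 6/1 = 6:
u = 12, v = -6

Step 4: Verify.
3*(12) + 5*(-6) = 6 = 6 ✓

u = 12, v = -6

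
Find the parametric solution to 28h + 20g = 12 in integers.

Step 1: Compute gcd(28, 20) = 4.
Since 4 divides 12, solutions exist.

Step 2: Find a particular solution using extended Euclidean algorithm.
We get h₀ = -6, g₀ = 9.
Check: 28*-6 + 20*9 = 12 = 12 ✓

Step 3: Write the general solution.
h = -6 + (20/4)t = -6 + 5t
g = 9 - (28/4)t = 9 - 7t
for any integer t.

h = -6 + 5t, g = 9 - 7t for integer t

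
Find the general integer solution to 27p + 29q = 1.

Step 1: Compute gcd(27, 29) = 1.
Since 1 divides 1, solutions exist.

Step 2: Find a particular solution using extended Euclidean algorithm.
We get p₀ = 14, q₀ = -13.
Check: 27*14 + 29*-13 = 1 = 1 ✓

Step 3: Write the general solution.
p = 14 + (29/1)t = 14 + 29t
q = -13 - (27/1)t = -13 - 27t
for any integer t.

p = 14 + 29t, q = -13 - 27t for integer t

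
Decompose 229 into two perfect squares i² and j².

We need to find integers i, j > 0 such that i² + j² = 229.
Trying i = 2: j² = 229 - 2² = 229 - 4 = 225
j = 15
Check: 2² + 15² = 4 + 225 = 229 ✓

229 = 2² + 15²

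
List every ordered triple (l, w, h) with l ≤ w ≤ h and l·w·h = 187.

Iterate l from 1 to ⌊187^(1/3)⌋. For each l dividing 187, iterate w ≥ l with w dividing 187/l, and set h = 187/(l·w).
Triples found (2): (1×1×187), (1×11×17)

(1×1×187), (1×11×17)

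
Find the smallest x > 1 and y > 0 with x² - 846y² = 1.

We seek the smallest positive integers (x, y) with x² - 846y² = 1, i.e., x² = 846y² + 1.
Try successive y values:
y = 1: x² = 846·1² + 1 = 847, not a perfect square
y = 2: x² = 846·2² + 1 = 3385, not a perfect square
y = 3: x² = 846·3² + 1 = 7615, not a perfect square
... continuing the search (or via continued fractions) ...
y = 73688: x² = 846·73688² + 1 = 4593713457025, x = 2143295 ✓

Verify: 2143295² - 846·73688² = 4593713457025 - 4593713457024 = 1 ✓

x = 2143295, y = 73688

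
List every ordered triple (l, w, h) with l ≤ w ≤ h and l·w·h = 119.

Iterate l from 1 to ⌊119^(1/3)⌋. For each l dividing 119, iterate w ≥ l with w dividing 119/l, and set h = 119/(l·w).
Triples found (2): (1×1×119), (1×7×17)

(1×1×119), (1×7×17)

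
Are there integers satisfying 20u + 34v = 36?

Step 1: Compute gcd(20, 34).
gcd(20, 34) = 2

Step 2: Check divisibility.
Does 2 divide 36? 36 = 2 x 18, so yes.

By the theorem on linear Diophantine equations, 20u + 34v = 36 has integer solutions if and only if gcd(20, 34) divides 36. Since 2 | 36, solutions exist.

Yes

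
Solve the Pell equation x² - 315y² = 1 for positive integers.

We seek the smallest positive integers (x, y) with x² - 315y² = 1, i.e., x² = 315y² + 1.
Try successive y values:
y = 1: x² = 315·1² + 1 = 316, not a perfect square
y = 2: x² = 315·2² + 1 = 1261, not a perfect square
y = 3: x² = 315·3² + 1 = 2836, not a perfect square
... continuing the search (or via continued fractions) ...
y = 4: x² = 315·4² + 1 = 5041, x = 71 ✓

Verify: 71² - 315·4² = 5041 - 5040 = 1 ✓

x = 71, y = 4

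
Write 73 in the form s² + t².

We need to find integers s, t > 0 such that s² + t² = 73.
Trying s = 3: t² = 73 - 3² = 73 - 9 = 64
t = 8
Check: 3² + 8² = 9 + 64 = 73 ✓

73 = 3² + 8²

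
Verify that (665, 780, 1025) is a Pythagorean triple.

Compute a² + b² = 665² + 780² = 442225 + 608400 = 1050625
Compute c² = 1025² = 1050625
Since 1050625 = 1050625, confirmed.

Yes, it is a Pythagorean triple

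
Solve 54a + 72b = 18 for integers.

Step 1: Check solvability.
gcd(54, 72) = 18
Since 18 divides 18, solutions exist.

Step 2: Apply extended Euclidean algorithm to find gcd.
We find integers such that 54*x0 + 72*y0 = 18

Step 3: Scale the particular solution.
Multiply by 18/18 = 1:
a = -1, b = 1

Step 4: Verify.
54*(-1) + 72*(1) = 18 = 18 ✓

a = -1, b = 1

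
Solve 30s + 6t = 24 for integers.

Step 1: Check solvability.
gcd(30, 6) = 6
Since 6 divides 24, solutions exist.

Step 2: Apply extended Euclidean algorithm to find gcd.
We find integers such that 30*x0 + 6*y0 = 6

Step 3: Scale the particular solution.
Multiply by 24/6 = 4:
s = 0, t = 4

Step 4: Verify.
30*(0) + 6*(4) = 24 = 24 ✓

s = 0, t = 4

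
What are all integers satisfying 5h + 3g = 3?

Step 1: Compute gcd(5, 3) = 1.
Since 1 divides 3, solutions exist.

Step 2: Find a particular solution using extended Euclidean algorithm.
We get h₀ = -3, g₀ = 6.
Check: 5*-3 + 3*6 = 3 = 3 ✓

Step 3: Write the general solution.
h = -3 + (3/1)t = -3 + 3t
g = 6 - (5/1)t = 6 - 5t
for any integer t.

h = -3 + 3t, g = 6 - 5t for integer t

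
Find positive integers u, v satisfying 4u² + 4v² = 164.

Try small values of u and check whether (164 - 4u²)/4 is a perfect square.
u = 5: 4·5² = 100, so 4v² = 164 - 100 = 64, giving v² = 16, v = 4.
Check: 4·5² + 4·4² = 100 + 64 = 164 ✓

u = 5, v = 4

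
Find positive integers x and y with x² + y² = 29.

We need to find integers x, y > 0 such that x² + y² = 29.
Trying x = 2: y² = 29 - 2² = 29 - 4 = 25
y = 5
Check: 2² + 5² = 4 + 25 = 29 ✓

29 = 2² + 5²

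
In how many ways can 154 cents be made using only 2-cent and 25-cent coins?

We need non-negative integers (x, y) with 2x + 25y = 154.
For each x from 0 to 77, check if (154 - 2x) is a non-negative multiple of 25.
Solutions (x, y): (2,6), (27,4), (52,2), (77,0)
Count: 4

4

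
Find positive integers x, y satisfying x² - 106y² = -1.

We need x² = 106y² - 1. Try successive y:
y = 1: x² = 106·1² - 1 = 105, not a perfect square
y = 2: x² = 106·2² - 1 = 423, not a perfect square
y = 3: x² = 106·3² - 1 = 953, not a perfect square
...
y = 389: x² = 106·389² - 1 = 16040025 = 4005² ✓
Check: 4005² - 106·389² = 16040025 - 16040026 = -1 ✓

x = 4005, y = 389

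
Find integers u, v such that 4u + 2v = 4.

Step 1: Check solvability.
gcd(4, 2) = 2
Since 2 divides 4, solutions exist.

Step 2: Apply extended Euclidean algorithm to find gcd.
We find integers such that 4*x0 + 2*y0 = 2

Step 3: Scale the particular solution.
Multiply by 4/2 = 2:
u = 0, v = 2

Step 4: Verify.
4*(0) + 2*(2) = 4 = 4 ✓

u = 0, v = 2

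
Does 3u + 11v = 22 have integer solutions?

Step 1: Compute gcd(3, 11).
gcd(3, 11) = 1

Step 2: Check divisibility.
Does 1 divide 22? 22 = 1 x 22, so yes.

By the theorem on linear Diophantine equations, 3u + 11v = 22 has integer solutions if and only if gcd(3, 11) divides 22. Since 1 | 22, solutions exist.

Yes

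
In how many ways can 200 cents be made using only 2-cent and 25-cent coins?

We need non-negative integers (x, y) with 2x + 25y = 200.
For each x from 0 to 100, check if (200 - 2x) is a non-negative multiple of 25.
Solutions (x, y): (0,8), (25,6), (50,4), (75,2), ...
Count: 5

5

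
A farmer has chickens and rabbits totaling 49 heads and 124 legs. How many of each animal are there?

Let c = chickens, r = rabbits.
Heads: c + r = 49
Legs: 2c + 4r = 124
From the first equation, c = 49 - r. Substitute:
2(49 - r) + 4r = 124
98 + 2r = 124
r = (124 - 98)/2 = 13
c = 49 - 13 = 36

Chickens: 36, Rabbits: 13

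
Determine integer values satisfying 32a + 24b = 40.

Step 1: Check solvability.
gcd(32, 24) = 8
Since 8 divides 40, solutions exist.

Step 2: Apply extended Euclidean algorithm to find gcd.
We find integers such that 32*x0 + 24*y0 = 8

Step 3: Scale the particular solution.
Multiply by 40/8 = 5:
a = 5, b = -5

Step 4: Verify.
32*(5) + 24*(-5) = 40 = 40 ✓

a = 5, b = -5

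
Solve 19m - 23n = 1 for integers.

Step 1: Check solvability.
gcd(19, 23) = 1
Since 1 divides 1, solutions exist.

Step 2: Apply extended Euclidean algorithm to find gcd.
We find integers such that 19*x0 + 23*y0 = 1

Step 3: Scale the particular solution.
Multiply by 1/1 = 1:
m = -6, n = -5

Step 4: Verify.
19*(-6) - 23*(-5) = 1 = 1 ✓

m = -6, n = -5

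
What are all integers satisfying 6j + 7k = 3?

Step 1: Compute gcd(6, 7) = 1.
Since 1 divides 3, solutions exist.

Step 2: Find a particular solution using extended Euclidean algorithm.
We get j₀ = -3, k₀ = 3.
Check: 6*-3 + 7*3 = 3 = 3 ✓

Step 3: Write the general solution.
j = -3 + (7/1)t = -3 + 7t
k = 3 - (6/1)t = 3 - 6t
for any integer t.

j = -3 + 7t, k = 3 - 6t for integer t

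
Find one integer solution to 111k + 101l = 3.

Step 1: Check solvability.
gcd(111, 101) = 1
Since 1 divides 3, solutions exist.

Step 2: Apply extended Euclidean algorithm to find gcd.
We find integers such that 111*x0 + 101*y0 = 1

Step 3: Scale the particular solution.
Multiply by 3/1 = 3:
k = -30, l = 33

Step 4: Verify.
111*(-30) + 101*(33) = 3 = 3 ✓

k = -30, l = 33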